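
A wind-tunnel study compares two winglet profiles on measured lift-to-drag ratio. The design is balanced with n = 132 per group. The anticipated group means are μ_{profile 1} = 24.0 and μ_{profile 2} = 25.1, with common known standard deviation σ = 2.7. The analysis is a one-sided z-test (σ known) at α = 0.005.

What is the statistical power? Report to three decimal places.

Standardized effect: d = |μ_{profile 1} − μ_{profile 2}| / σ = |24.0 − 25.1| / 2.7 = 0.4074
Noncentrality parameter: λ = d·√(n/2) = 0.4074 × √(132/2) = 3.3098
One-sided α = 0.005 → critical value z_{0.005} = 2.576.
Power = Φ(λ − 2.576) = Φ(0.734) = 0.7685.

Power ≈ 0.769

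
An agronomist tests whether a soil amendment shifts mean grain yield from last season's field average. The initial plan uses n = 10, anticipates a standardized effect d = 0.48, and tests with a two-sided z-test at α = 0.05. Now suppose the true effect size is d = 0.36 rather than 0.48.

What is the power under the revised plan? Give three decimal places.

Power ≈ 0.207

With d = 0.36: δ = d·√n = 0.36 × √10 = 1.1384. Critical value z_{0.025} = 1.960.
Revised power = Φ(δ − 1.960) + Φ(−δ − 1.960) = Φ(-0.822) + Φ(-3.098) = 0.2057 + 0.0010 = 0.2066.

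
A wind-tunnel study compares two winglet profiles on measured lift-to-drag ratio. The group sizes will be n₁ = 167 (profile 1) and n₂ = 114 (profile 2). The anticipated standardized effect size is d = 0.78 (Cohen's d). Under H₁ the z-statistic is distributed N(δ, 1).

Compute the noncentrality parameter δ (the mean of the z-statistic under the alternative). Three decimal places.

δ ≈ 6.420

δ = d / √(1/n₁ + 1/n₂) = 0.78 / √(1/167 + 1/114) = 6.4203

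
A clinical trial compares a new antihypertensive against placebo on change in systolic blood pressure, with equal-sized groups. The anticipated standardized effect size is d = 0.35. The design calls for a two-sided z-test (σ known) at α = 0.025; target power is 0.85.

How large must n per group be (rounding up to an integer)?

n = 176 per group

For power 0.85 need Φ(δ − z_{0.0125}) = 0.85, so δ = z_{0.0125} + z_{0.15} = 2.241 + 1.036 = 3.278.
(For δ > 0 the lower-tail rejection region contributes negligibly to power, so the one-term inversion is standard.)
δ = d·√(n/2) ⇒ n = 2(δ/d)² = 2 × (3.278 / 0.35)² = 175.42.
Round up to the next whole unit.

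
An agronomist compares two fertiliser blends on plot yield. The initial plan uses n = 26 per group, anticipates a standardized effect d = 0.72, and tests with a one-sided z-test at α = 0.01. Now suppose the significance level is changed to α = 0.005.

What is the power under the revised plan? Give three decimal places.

Power ≈ 0.508

δ = d·√(n/2) = 0.72 × √(26/2) = 2.5960 (unchanged). New critical value: z_{0.005} = 2.576.
Revised power = Φ(δ − 2.576) = Φ(0.020) = 0.5080.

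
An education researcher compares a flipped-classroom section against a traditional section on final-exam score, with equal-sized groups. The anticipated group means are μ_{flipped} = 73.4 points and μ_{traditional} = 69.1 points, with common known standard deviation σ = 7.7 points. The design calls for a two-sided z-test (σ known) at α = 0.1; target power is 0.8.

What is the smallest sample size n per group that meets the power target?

Standardized effect: d = |μ_{flipped} − μ_{traditional}| / σ = |73.4 − 69.1| / 7.7 = 0.5584
Set Φ(δ − 1.645) = 0.8; then δ − 1.645 = Φ⁻¹(0.8) = 0.842, giving δ = 2.486.
(For δ > 0 the lower-tail rejection region contributes negligibly to power, so the one-term inversion is standard.)
δ = d·√(n/2) ⇒ n = 2(δ/d)² = 2 × (2.486 / 0.5584)² = 39.65.
Rounding up, n = 40 per group.

n = 40 per group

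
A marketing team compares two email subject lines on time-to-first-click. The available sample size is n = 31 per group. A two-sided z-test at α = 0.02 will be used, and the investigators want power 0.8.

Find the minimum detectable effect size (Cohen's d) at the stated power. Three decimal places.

d ≈ 0.805

Need Φ(δ − 2.326) = 0.8, so δ = 2.326 + 0.842 = 3.168.
(The second rejection-region term Φ(−δ − z_{α/2}) is negligible and dropped.)
δ = d·√(n/2) ⇒ d = δ/√(n/2) = 3.168/√(31/2) = 0.8047.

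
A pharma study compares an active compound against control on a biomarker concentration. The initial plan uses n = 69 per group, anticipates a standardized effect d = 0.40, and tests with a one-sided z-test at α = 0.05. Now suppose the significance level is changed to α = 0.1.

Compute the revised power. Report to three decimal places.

Power ≈ 0.857

δ = d·√(n/2) = 0.40 × √(69/2) = 2.3495 (unchanged). New critical value: z_{0.1} = 1.282.
Revised power = P(Z > 1.282 − δ) = Φ(1.068) = 0.8572.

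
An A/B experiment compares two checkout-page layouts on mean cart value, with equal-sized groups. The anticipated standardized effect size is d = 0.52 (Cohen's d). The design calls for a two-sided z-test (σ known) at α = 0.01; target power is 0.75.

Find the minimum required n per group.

n = 79 per group

For power 0.75 need Φ(δ − z_{0.005}) = 0.75, so δ = z_{0.005} + z_{0.25} = 2.576 + 0.674 = 3.250.
(Ignoring the negligible lower-tail rejection probability gives the usual closed-form inversion.)
δ = d·√(n/2) ⇒ n = 2(δ/d)² = 2 × (3.250 / 0.52)² = 78.14.
Rounding up, n = 79 per group.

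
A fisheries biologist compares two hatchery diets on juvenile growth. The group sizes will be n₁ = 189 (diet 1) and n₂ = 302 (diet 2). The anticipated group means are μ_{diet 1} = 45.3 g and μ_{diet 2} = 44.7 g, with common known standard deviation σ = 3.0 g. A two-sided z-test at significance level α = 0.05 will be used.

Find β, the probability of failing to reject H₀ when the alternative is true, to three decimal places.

β ≈ 0.422

Standardized effect: d = |μ_{diet 1} − μ_{diet 2}| / σ = |45.3 − 44.7| / 3.0 = 0.2000
Noncentrality parameter: δ = d / √(1/n₁ + 1/n₂) = 0.2000 / √(1/189 + 1/302) = 2.1564
Two-sided α = 0.05 → critical value z_{0.025} = 1.960.
Power = Φ(δ − 1.960) + Φ(−δ − 1.960) = Φ(0.196) + Φ(-4.116) = 0.5779 + 0.0000 = 0.5779.
Type II error: β = 1 − power = 1 − 0.5779 = 0.4221.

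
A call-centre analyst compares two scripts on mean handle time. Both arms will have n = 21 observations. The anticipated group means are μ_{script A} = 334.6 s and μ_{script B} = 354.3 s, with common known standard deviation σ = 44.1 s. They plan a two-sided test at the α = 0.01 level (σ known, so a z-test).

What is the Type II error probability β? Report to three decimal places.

β ≈ 0.870

Standardized effect: d = |μ_{script A} − μ_{script B}| / σ = |334.6 − 354.3| / 44.1 = 0.4467
Noncentrality parameter: δ = d·√(n/2) = 0.4467 × √(21/2) = 1.4475
Critical value for a two-sided test at α = 0.01: z_{α/2} = 2.576.
Power = Φ(δ − 2.576) + Φ(−δ − 2.576) = Φ(-1.128) + Φ(-4.023) = 0.1296 + 0.0000 = 0.1296.
Type II error: β = 1 − power = 1 − 0.1296 = 0.8704.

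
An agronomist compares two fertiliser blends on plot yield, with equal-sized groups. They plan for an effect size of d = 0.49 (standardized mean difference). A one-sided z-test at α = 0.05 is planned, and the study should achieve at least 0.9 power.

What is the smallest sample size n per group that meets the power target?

Set Φ(δ − 1.645) = 0.9; then δ − 1.645 = Φ⁻¹(0.9) = 1.282, giving δ = 2.926.
δ = d·√(n/2) ⇒ n = 2(δ/d)² = 2 × (2.926 / 0.49)² = 71.34.
Rounding up, n = 72 per group.

n = 72 per group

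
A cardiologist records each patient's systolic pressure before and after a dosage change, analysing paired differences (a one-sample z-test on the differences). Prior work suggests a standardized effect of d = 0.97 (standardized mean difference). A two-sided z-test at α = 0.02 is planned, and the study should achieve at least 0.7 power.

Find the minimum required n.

Set Φ(δ − 2.326) = 0.7; then δ − 2.326 = Φ⁻¹(0.7) = 0.524, giving δ = 2.851.
(The Φ(−δ − z_{α/2}) term is vanishingly small for δ > 0 and is dropped in the standard sample-size formula.)
δ = d·√n ⇒ n = (δ/d)² = (2.851 / 0.97)² = 8.64.
Round up to the next whole unit.

n = 9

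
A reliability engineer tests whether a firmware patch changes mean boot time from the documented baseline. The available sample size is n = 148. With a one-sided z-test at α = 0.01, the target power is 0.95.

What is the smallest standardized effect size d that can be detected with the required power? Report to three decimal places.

d ≈ 0.326

Required noncentrality: δ = z_{0.01} + z_{0.05} = 2.326 + 1.645 = 3.971.
δ = d·√n ⇒ d = δ/√n = 3.971/√148 = 0.3264.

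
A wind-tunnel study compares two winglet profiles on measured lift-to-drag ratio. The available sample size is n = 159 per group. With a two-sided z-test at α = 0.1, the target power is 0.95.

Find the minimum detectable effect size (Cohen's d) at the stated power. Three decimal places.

d ≈ 0.369

Required noncentrality: δ = z_{0.05} + z_{0.05} = 1.645 + 1.645 = 3.290.
(Lower-tail contribution to power is negligible for δ > 0.)
δ = d·√(n/2) ⇒ d = δ/√(n/2) = 3.290/√(159/2) = 0.3690.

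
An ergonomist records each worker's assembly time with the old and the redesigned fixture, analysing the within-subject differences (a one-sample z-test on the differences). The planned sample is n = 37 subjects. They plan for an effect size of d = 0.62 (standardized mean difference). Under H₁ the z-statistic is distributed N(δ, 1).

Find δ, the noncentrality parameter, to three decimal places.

δ ≈ 3.771

The noncentrality parameter scales effect size by the design's sample-size factor: δ = d·√n = 0.62 × √37 = 3.7713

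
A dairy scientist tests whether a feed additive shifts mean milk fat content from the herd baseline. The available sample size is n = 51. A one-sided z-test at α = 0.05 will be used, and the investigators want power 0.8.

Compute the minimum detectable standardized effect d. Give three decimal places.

Need Φ(δ − 1.645) = 0.8, so δ = 1.645 + 0.842 = 2.486.
δ = d·√n ⇒ d = δ/√n = 2.486/√51 = 0.3482.

d ≈ 0.348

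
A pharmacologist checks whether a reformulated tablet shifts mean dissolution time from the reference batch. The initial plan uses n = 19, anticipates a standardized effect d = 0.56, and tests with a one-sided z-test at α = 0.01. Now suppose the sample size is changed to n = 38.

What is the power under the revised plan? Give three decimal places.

With n = 38: δ = d·√n = 0.56 × √38 = 3.4521. Critical value z_{0.01} = 2.326.
Revised power = Φ(δ − 2.326) = Φ(1.126) = 0.8699.

Power ≈ 0.870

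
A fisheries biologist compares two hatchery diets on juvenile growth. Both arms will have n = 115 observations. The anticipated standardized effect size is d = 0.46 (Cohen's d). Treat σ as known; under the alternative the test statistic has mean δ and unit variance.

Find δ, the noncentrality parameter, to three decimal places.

δ ≈ 3.488

δ = d·√(n/2) = 0.46 × √(115/2) = 3.4881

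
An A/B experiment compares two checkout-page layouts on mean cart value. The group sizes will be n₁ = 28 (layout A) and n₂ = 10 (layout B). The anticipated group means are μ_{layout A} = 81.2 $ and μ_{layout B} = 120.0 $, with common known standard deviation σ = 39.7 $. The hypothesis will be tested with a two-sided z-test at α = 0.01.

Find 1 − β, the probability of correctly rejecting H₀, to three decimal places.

Standardized effect: d = |μ_{layout A} − μ_{layout B}| / σ = |81.2 − 120.0| / 39.7 = 0.9773
Noncentrality parameter: δ = d / √(1/n₁ + 1/n₂) = 0.9773 / √(1/28 + 1/10) = 2.6529
Critical value for a two-sided test at α = 0.01: z_{α/2} = 2.576.
Power = Φ(δ − 2.576) + Φ(−δ − 2.576) = Φ(0.077) + Φ(-5.229) = 0.5307 + 0.0000 = 0.5307.

Power ≈ 0.531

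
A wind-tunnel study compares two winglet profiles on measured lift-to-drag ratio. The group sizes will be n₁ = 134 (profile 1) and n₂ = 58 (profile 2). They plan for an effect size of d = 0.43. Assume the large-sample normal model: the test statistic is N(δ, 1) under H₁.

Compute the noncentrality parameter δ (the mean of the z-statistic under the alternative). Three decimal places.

δ ≈ 2.736

δ = d / √(1/n₁ + 1/n₂) = 0.43 / √(1/134 + 1/58) = 2.7358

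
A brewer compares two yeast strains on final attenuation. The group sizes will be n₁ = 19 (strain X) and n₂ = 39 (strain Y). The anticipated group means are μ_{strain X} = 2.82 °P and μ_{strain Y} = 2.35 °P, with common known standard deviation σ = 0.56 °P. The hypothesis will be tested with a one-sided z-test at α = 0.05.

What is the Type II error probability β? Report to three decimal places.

β ≈ 0.088

Standardized effect: d = |μ_{strain X} − μ_{strain Y}| / σ = |2.82 − 2.35| / 0.56 = 0.8393
Noncentrality parameter: δ = d / √(1/n₁ + 1/n₂) = 0.8393 / √(1/19 + 1/39) = 2.9999
Critical value for a one-sided test at α = 0.05: z_α = 1.645.
Power = Φ(δ − 1.645) = Φ(1.355) = 0.9123.
Type II error: β = 1 − power = 1 − 0.9123 = 0.0877.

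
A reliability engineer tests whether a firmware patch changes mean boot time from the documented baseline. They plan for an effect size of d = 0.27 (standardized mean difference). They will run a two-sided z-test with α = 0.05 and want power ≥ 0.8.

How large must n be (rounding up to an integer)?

n = 108

For power 0.8 need Φ(δ − z_{0.025}) = 0.8, so δ = z_{0.025} + z_{0.20} = 1.960 + 0.842 = 2.802.
(For δ > 0 the lower-tail rejection region contributes negligibly to power, so the one-term inversion is standard.)
δ = d·√n ⇒ n = (δ/d)² = (2.802 / 0.27)² = 107.67.
Rounding up, n = 108.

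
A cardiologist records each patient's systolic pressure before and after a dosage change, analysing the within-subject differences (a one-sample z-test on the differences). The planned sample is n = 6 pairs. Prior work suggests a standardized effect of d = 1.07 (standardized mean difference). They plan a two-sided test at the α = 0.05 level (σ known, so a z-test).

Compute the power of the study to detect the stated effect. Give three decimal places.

Power ≈ 0.746

Noncentrality parameter: δ = d·√n = 1.07 × √6 = 2.6210
Critical value for a two-sided test at α = 0.05: z_{α/2} = 1.960.
Power = Φ(δ − 1.960) + Φ(−δ − 1.960) = Φ(0.661) + Φ(-4.581) = 0.7457 + 0.0000 = 0.7457.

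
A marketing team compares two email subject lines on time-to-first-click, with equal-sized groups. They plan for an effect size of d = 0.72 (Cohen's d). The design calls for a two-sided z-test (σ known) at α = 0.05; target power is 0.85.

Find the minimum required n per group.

n = 35 per group

Set Φ(δ − 1.960) = 0.85; then δ − 1.960 = Φ⁻¹(0.85) = 1.036, giving δ = 2.996.
(The Φ(−δ − z_{α/2}) term is vanishingly small for δ > 0 and is dropped in the standard sample-size formula.)
δ = d·√(n/2) ⇒ n = 2(δ/d)² = 2 × (2.996 / 0.72)² = 34.64.
Rounding up, n = 35 per group.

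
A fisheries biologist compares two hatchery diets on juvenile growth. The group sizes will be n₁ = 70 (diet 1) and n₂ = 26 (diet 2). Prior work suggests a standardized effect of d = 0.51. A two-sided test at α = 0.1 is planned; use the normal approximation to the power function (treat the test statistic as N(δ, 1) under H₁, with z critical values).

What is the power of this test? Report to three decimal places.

Noncentrality parameter: δ = d / √(1/n₁ + 1/n₂) = 0.51 / √(1/70 + 1/26) = 2.2206
Critical value for a two-sided test at α = 0.1: z_{α/2} = 1.645.
Power = Φ(δ − 1.645) + Φ(−δ − 1.645) = Φ(0.576) + Φ(-3.865) = 0.7176 + 0.0001 = 0.7177.

Power ≈ 0.718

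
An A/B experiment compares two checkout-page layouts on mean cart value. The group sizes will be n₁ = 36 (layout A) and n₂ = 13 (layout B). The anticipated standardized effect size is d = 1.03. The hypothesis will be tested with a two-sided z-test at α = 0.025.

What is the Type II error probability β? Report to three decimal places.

β ≈ 0.173

Noncentrality parameter: δ = d / √(1/n₁ + 1/n₂) = 1.03 / √(1/36 + 1/13) = 3.1832
Critical value for a two-sided test at α = 0.025: z_{α/2} = 2.241.
Power = Φ(δ − 2.241) + Φ(−δ − 2.241) = Φ(0.942) + Φ(-5.425) = 0.8268 + 0.0000 = 0.8268.
Type II error: β = 1 − power = 1 − 0.8268 = 0.1732.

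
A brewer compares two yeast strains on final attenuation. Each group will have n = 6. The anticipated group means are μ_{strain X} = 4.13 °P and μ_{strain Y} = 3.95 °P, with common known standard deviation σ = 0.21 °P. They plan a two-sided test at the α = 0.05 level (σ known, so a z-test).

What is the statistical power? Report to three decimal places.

Standardized effect: d = |μ_{strain X} − μ_{strain Y}| / σ = |4.13 − 3.95| / 0.21 = 0.8571
Noncentrality parameter: λ = d·√(n/2) = 0.8571 × √(6/2) = 1.4846
Critical value for a two-sided test at α = 0.05: z_{α/2} = 1.960.
Power = Φ(λ − 1.960) + Φ(−λ − 1.960) = Φ(-0.475) + Φ(-3.445) = 0.3173 + 0.0003 = 0.3176.

Power ≈ 0.318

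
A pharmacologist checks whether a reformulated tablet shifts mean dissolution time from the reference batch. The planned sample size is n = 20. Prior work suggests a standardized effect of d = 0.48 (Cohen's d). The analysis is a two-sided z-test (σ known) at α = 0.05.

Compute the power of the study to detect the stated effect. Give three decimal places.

Noncentrality parameter: λ = d·√n = 0.48 × √20 = 2.1466
Critical value for a two-sided test at α = 0.05: z_{α/2} = 1.960.
Power = Φ(λ − 1.960) + Φ(−λ − 1.960) = Φ(0.187) + Φ(-4.107) = 0.5740 + 0.0000 = 0.5741.

Power ≈ 0.574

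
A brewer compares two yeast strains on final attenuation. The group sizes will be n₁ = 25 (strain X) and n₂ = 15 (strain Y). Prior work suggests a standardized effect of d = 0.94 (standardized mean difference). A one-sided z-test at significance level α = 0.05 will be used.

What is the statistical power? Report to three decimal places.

Power ≈ 0.891

Noncentrality parameter: δ = d / √(1/n₁ + 1/n₂) = 0.94 / √(1/25 + 1/15) = 2.8782
One-sided α = 0.05 → critical value z_{0.05} = 1.645.
Power = Φ(δ − 1.645) = Φ(1.233) = 0.8913.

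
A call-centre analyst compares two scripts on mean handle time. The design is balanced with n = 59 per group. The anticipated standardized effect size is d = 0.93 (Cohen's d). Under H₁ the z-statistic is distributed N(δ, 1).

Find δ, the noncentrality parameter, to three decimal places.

δ ≈ 5.051

δ = d·√(n/2) = 0.93 × √(59/2) = 5.0512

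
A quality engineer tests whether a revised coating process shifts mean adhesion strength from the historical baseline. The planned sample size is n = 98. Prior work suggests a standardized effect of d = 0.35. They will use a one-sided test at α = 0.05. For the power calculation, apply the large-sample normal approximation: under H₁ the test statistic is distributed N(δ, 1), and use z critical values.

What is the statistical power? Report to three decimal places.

Power ≈ 0.966

Noncentrality parameter: λ = d·√n = 0.35 × √98 = 3.4648
Critical value for a one-sided test at α = 0.05: z_α = 1.645.
Power = Φ(λ − 1.645) = Φ(1.820) = 0.9656.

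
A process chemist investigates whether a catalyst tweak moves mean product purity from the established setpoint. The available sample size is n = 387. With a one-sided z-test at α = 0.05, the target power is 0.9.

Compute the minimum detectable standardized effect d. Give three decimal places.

Required noncentrality: δ = z_{0.05} + z_{0.10} = 1.645 + 1.282 = 2.926.
δ = d·√n ⇒ d = δ/√n = 2.926/√387 = 0.1488.

d ≈ 0.149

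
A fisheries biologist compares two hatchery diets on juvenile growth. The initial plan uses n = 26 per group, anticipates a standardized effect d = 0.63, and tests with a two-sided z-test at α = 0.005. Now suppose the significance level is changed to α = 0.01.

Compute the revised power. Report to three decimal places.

Power ≈ 0.380

δ = d·√(n/2) = 0.63 × √(26/2) = 2.2715 (unchanged). New critical value: z_{0.005} = 2.576.
Revised power = Φ(δ − 2.576) + Φ(−δ − 2.576) = Φ(-0.304) + Φ(-4.847) = 0.3804 + 0.0000 = 0.3804.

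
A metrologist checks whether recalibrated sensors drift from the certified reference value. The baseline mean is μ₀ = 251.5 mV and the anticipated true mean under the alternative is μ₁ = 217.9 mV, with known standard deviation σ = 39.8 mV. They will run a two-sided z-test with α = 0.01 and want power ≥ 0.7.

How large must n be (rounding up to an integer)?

n = 14

Standardized effect: d = |μ₁ − μ₀| / σ = |217.9 − 251.5| / 39.8 = 0.8442
For power 0.7 need Φ(δ − z_{0.005}) = 0.7, so δ = z_{0.005} + z_{0.30} = 2.576 + 0.524 = 3.100.
(The Φ(−δ − z_{α/2}) term is vanishingly small for δ > 0 and is dropped in the standard sample-size formula.)
δ = d·√n ⇒ n = (δ/d)² = (3.100 / 0.8442)² = 13.49.
Rounding up, n = 14.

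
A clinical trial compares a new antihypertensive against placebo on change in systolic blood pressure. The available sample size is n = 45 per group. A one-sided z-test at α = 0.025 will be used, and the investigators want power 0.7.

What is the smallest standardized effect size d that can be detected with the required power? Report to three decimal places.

d ≈ 0.524

Required noncentrality: δ = z_{0.025} + z_{0.30} = 1.960 + 0.524 = 2.484.
δ = d·√(n/2) ⇒ d = δ/√(n/2) = 2.484/√(45/2) = 0.5238.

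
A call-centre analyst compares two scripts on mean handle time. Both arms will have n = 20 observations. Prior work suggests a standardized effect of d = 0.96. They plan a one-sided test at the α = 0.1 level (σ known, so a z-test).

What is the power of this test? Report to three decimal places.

Power ≈ 0.960

Noncentrality parameter: δ = d·√(n/2) = 0.96 × √(20/2) = 3.0358
One-sided α = 0.1 → critical value z_{0.1} = 1.282.
Power = P(Z > 1.282 − δ) = Φ(1.754) = 0.9603.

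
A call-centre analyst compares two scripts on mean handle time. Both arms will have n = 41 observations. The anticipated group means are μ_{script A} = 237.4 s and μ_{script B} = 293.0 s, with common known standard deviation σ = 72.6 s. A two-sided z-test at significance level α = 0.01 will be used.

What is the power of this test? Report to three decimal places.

Standardized effect: d = |μ_{script A} − μ_{script B}| / σ = |237.4 − 293.0| / 72.6 = 0.7658
Noncentrality parameter: δ = d·√(n/2) = 0.7658 × √(41/2) = 3.4675
Two-sided α = 0.01 → critical value z_{0.005} = 2.576.
Power = Φ(δ − 2.576) + Φ(−δ − 2.576) = Φ(0.892) + Φ(-6.043) = 0.8137 + 0.0000 = 0.8137.

Power ≈ 0.814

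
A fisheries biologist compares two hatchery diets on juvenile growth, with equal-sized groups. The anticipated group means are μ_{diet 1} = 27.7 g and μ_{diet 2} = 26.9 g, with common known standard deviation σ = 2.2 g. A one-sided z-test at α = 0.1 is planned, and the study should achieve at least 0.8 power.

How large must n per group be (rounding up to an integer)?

Standardized effect: d = |μ_{diet 1} − μ_{diet 2}| / σ = |27.7 − 26.9| / 2.2 = 0.3636
For power 0.8 need Φ(δ − z_{0.1}) = 0.8, so δ = z_{0.1} + z_{0.20} = 1.282 + 0.842 = 2.123.
δ = d·√(n/2) ⇒ n = 2(δ/d)² = 2 × (2.123 / 0.3636)² = 68.18.
Rounding up, n = 69 per group.

n = 69 per group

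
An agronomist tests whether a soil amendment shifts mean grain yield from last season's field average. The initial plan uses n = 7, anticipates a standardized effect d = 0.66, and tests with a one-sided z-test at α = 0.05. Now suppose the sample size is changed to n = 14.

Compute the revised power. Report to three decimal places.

Power ≈ 0.795

With n = 14: δ = d·√n = 0.66 × √14 = 2.4695. Critical value z_{0.05} = 1.645.
Revised power = P(Z > 1.645 − δ) = Φ(0.825) = 0.7952.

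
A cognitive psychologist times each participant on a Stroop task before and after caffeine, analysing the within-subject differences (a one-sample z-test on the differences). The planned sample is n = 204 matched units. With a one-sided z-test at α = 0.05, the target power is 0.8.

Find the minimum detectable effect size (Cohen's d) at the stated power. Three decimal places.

d ≈ 0.174

Required noncentrality: δ = z_{0.05} + z_{0.20} = 1.645 + 0.842 = 2.486.
δ = d·√n ⇒ d = δ/√n = 2.486/√204 = 0.1741.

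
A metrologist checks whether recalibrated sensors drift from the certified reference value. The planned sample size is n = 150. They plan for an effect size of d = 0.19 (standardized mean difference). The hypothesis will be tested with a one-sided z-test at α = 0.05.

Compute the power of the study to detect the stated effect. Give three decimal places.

Power ≈ 0.752

Noncentrality parameter: δ = d·√n = 0.19 × √150 = 2.3270
One-sided α = 0.05 → critical value z_{0.05} = 1.645.
Power = P(Z > 1.645 − δ) = Φ(0.682) = 0.7524.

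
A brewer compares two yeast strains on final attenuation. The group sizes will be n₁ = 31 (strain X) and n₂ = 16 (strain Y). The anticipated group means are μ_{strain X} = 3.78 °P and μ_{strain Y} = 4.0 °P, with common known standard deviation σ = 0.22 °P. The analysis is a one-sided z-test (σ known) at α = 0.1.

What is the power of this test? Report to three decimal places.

Standardized effect: d = |μ_{strain X} − μ_{strain Y}| / σ = |3.78 − 4.0| / 0.22 = 1.0000
Noncentrality parameter: λ = d / √(1/n₁ + 1/n₂) = 1.0000 / √(1/31 + 1/16) = 3.2486
Critical value for a one-sided test at α = 0.1: z_α = 1.282.
Power = P(Z > 1.282 − λ) = Φ(1.967) = 0.9754.

Power ≈ 0.975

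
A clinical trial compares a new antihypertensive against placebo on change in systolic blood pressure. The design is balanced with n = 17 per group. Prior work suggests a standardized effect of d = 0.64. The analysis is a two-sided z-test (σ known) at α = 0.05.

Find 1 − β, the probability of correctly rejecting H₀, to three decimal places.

Noncentrality parameter: δ = d·√(n/2) = 0.64 × √(17/2) = 1.8659
Critical value for a two-sided test at α = 0.05: z_{α/2} = 1.960.
Power = Φ(δ − 1.960) + Φ(−δ − 1.960) = Φ(-0.094) + Φ(-3.826) = 0.4625 + 0.0001 = 0.4626.

Power ≈ 0.463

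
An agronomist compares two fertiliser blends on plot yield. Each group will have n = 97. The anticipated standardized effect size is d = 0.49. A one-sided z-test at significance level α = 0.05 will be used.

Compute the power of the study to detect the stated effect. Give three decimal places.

Power ≈ 0.961

Noncentrality parameter: δ = d·√(n/2) = 0.49 × √(97/2) = 3.4125
One-sided α = 0.05 → critical value z_{0.05} = 1.645.
Power = P(Z > 1.645 − δ) = Φ(1.768) = 0.9614.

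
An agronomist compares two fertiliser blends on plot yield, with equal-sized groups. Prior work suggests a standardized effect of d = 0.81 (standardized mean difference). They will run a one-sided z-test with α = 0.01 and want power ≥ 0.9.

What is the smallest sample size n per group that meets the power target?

Set Φ(δ − 2.326) = 0.9; then δ − 2.326 = Φ⁻¹(0.9) = 1.282, giving δ = 3.608.
δ = d·√(n/2) ⇒ n = 2(δ/d)² = 2 × (3.608 / 0.81)² = 39.68.
Round up to the next whole unit.

n = 40 per group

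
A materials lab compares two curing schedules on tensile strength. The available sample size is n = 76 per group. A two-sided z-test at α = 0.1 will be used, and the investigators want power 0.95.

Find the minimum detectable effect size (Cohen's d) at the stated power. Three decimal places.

d ≈ 0.534

Required noncentrality: δ = z_{0.05} + z_{0.05} = 1.645 + 1.645 = 3.290.
(Lower-tail contribution to power is negligible for δ > 0.)
δ = d·√(n/2) ⇒ d = δ/√(n/2) = 3.290/√(76/2) = 0.5337.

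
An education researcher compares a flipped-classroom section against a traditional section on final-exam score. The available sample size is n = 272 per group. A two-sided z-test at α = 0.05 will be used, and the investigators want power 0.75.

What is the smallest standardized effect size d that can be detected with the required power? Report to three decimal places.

Need Φ(δ − 1.960) = 0.75, so δ = 1.960 + 0.674 = 2.634.
(The second rejection-region term Φ(−δ − z_{α/2}) is negligible and dropped.)
δ = d·√(n/2) ⇒ d = δ/√(n/2) = 2.634/√(272/2) = 0.2259.

d ≈ 0.226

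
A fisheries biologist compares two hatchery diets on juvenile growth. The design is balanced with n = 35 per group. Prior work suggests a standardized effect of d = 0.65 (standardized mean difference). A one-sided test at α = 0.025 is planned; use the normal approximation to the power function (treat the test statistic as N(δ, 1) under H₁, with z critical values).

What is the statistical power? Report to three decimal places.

Noncentrality parameter: δ = d·√(n/2) = 0.65 × √(35/2) = 2.7191
Critical value for a one-sided test at α = 0.025: z_α = 1.960.
Power = Φ(δ − 1.960) = Φ(0.759) = 0.7761.

Power ≈ 0.776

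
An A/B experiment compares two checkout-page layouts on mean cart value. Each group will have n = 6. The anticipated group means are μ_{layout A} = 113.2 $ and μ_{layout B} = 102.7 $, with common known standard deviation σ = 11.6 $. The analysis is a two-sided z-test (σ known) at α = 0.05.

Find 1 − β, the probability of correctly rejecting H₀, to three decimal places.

Standardized effect: d = |μ_{layout A} − μ_{layout B}| / σ = |113.2 − 102.7| / 11.6 = 0.9052
Noncentrality parameter: δ = d·√(n/2) = 0.9052 × √(6/2) = 1.5678
Critical value for a two-sided test at α = 0.05: z_{α/2} = 1.960.
Power = Φ(δ − 1.960) + Φ(−δ − 1.960) = Φ(-0.392) + Φ(-3.528) = 0.3475 + 0.0002 = 0.3477.

Power ≈ 0.348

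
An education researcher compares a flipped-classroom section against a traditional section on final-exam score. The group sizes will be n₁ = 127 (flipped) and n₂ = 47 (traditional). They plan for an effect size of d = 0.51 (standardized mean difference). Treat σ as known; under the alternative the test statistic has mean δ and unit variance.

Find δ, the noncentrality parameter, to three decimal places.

δ = d / √(1/n₁ + 1/n₂) = 0.51 / √(1/127 + 1/47) = 2.9871

δ ≈ 2.987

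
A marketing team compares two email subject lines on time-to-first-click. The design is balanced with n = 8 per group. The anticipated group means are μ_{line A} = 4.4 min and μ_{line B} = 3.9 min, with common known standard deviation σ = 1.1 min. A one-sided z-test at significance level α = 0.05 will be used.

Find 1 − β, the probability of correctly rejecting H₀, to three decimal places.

Standardized effect: d = |μ_{line A} − μ_{line B}| / σ = |4.4 − 3.9| / 1.1 = 0.4545
Noncentrality parameter: δ = d·√(n/2) = 0.4545 × √(8/2) = 0.9091
Critical value for a one-sided test at α = 0.05: z_α = 1.645.
Power = Φ(δ − 1.645) = Φ(-0.736) = 0.2309.

Power ≈ 0.231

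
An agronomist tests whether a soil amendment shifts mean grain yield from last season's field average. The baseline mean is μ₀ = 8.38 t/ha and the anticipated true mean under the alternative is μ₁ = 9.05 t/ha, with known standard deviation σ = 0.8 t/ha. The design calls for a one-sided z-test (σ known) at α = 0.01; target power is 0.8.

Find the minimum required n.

Standardized effect: d = |μ₁ − μ₀| / σ = |9.05 − 8.38| / 0.8 = 0.8375
Set Φ(δ − 2.326) = 0.8; then δ − 2.326 = Φ⁻¹(0.8) = 0.842, giving δ = 3.168.
δ = d·√n ⇒ n = (δ/d)² = (3.168 / 0.8375)² = 14.31.
Round up to the next whole unit.

n = 15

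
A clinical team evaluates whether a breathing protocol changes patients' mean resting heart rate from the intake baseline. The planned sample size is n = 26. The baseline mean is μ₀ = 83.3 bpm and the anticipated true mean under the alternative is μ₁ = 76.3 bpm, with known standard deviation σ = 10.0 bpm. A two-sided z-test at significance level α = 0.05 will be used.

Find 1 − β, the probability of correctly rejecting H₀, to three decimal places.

Standardized effect: d = |μ₁ − μ₀| / σ = |76.3 − 83.3| / 10.0 = 0.7000
Noncentrality parameter: δ = d·√n = 0.7000 × √26 = 3.5693
Two-sided α = 0.05 → critical value z_{0.025} = 1.960.
Power = Φ(δ − 1.960) + Φ(−δ − 1.960) = Φ(1.609) + Φ(-5.529) = 0.9462 + 0.0000 = 0.9462.

Power ≈ 0.946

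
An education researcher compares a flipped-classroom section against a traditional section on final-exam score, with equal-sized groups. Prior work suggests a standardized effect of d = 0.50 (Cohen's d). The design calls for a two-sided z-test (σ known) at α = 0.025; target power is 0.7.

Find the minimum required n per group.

For power 0.7 need Φ(δ − z_{0.0125}) = 0.7, so δ = z_{0.0125} + z_{0.30} = 2.241 + 0.524 = 2.766.
(Ignoring the negligible lower-tail rejection probability gives the usual closed-form inversion.)
δ = d·√(n/2) ⇒ n = 2(δ/d)² = 2 × (2.766 / 0.50)² = 61.20.
Round up to the next whole unit.

n = 62 per group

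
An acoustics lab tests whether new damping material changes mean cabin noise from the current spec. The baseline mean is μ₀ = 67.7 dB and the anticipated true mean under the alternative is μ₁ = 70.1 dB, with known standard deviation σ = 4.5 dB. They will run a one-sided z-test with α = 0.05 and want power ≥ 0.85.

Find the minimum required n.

n = 26

Standardized effect: d = |μ₁ − μ₀| / σ = |70.1 − 67.7| / 4.5 = 0.5333
For power 0.85 need Φ(δ − z_{0.05}) = 0.85, so δ = z_{0.05} + z_{0.15} = 1.645 + 1.036 = 2.681.
δ = d·√n ⇒ n = (δ/d)² = (2.681 / 0.5333)² = 25.27.
Round up to the next whole unit.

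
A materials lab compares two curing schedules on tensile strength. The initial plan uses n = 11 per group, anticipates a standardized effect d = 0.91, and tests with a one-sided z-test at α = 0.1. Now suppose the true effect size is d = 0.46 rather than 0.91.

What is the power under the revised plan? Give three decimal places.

Power ≈ 0.420

With d = 0.46: δ = d·√(n/2) = 0.46 × √(11/2) = 1.0788. Critical value z_{0.1} = 1.282.
Revised power = P(Z > 1.282 − δ) = Φ(-0.203) = 0.4197.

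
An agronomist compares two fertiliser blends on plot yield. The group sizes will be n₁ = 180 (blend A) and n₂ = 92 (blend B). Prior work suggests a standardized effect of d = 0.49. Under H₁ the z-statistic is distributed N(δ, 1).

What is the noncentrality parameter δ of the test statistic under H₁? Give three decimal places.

δ ≈ 3.823

δ = d / √(1/n₁ + 1/n₂) = 0.49 / √(1/180 + 1/92) = 3.8233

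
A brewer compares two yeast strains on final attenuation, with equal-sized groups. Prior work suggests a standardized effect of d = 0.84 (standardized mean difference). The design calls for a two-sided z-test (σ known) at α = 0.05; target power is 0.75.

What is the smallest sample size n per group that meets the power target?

n = 20 per group

For power 0.75 need Φ(δ − z_{0.025}) = 0.75, so δ = z_{0.025} + z_{0.25} = 1.960 + 0.674 = 2.634.
(Ignoring the negligible lower-tail rejection probability gives the usual closed-form inversion.)
δ = d·√(n/2) ⇒ n = 2(δ/d)² = 2 × (2.634 / 0.84)² = 19.67.
Round up to the next whole unit.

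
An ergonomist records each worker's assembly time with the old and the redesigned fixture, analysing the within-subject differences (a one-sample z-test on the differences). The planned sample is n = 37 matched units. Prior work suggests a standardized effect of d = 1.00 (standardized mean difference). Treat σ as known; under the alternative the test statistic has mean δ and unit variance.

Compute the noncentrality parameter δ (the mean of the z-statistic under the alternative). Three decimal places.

δ = d·√n = 1.00 × √37 = 6.0828

δ ≈ 6.083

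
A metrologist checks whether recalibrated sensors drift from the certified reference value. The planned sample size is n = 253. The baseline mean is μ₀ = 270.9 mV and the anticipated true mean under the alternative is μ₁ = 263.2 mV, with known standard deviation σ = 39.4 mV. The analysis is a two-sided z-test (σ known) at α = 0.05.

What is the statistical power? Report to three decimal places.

Power ≈ 0.875

Standardized effect: d = |μ₁ − μ₀| / σ = |263.2 − 270.9| / 39.4 = 0.1954
Noncentrality parameter: δ = d·√n = 0.1954 × √253 = 3.1085
Two-sided α = 0.05 → critical value z_{0.025} = 1.960.
Power = Φ(δ − 1.960) + Φ(−δ − 1.960) = Φ(1.149) + Φ(-5.068) = 0.8746 + 0.0000 = 0.8746.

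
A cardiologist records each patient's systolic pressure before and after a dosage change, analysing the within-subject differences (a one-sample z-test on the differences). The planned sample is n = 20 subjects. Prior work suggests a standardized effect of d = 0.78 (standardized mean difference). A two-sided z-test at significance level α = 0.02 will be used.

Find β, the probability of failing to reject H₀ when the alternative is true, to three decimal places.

Noncentrality parameter: δ = d·√n = 0.78 × √20 = 3.4883
Two-sided α = 0.02 → critical value z_{0.01} = 2.326.
Power = Φ(δ − 2.326) + Φ(−δ − 2.326) = Φ(1.162) + Φ(-5.815) = 0.8774 + 0.0000 = 0.8774.
Type II error: β = 1 − power = 1 − 0.8774 = 0.1226.

β ≈ 0.123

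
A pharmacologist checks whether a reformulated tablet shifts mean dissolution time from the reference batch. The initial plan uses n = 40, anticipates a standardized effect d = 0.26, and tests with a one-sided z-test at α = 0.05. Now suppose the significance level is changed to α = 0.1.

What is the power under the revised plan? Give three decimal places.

δ = d·√n = 0.26 × √40 = 1.6444 (unchanged). New critical value: z_{0.1} = 1.282.
Revised power = P(Z > 1.282 − δ) = Φ(0.363) = 0.6416.

Power ≈ 0.642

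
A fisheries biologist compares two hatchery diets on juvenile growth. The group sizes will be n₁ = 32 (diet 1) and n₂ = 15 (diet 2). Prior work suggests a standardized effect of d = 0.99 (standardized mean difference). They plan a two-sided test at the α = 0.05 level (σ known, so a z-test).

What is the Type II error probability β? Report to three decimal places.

Noncentrality parameter: δ = d / √(1/n₁ + 1/n₂) = 0.99 / √(1/32 + 1/15) = 3.1638
Two-sided α = 0.05 → critical value z_{0.025} = 1.960.
Power = Φ(δ − 1.960) + Φ(−δ − 1.960) = Φ(1.204) + Φ(-5.124) = 0.8857 + 0.0000 = 0.8857.
Type II error: β = 1 − power = 1 − 0.8857 = 0.1143.

β ≈ 0.114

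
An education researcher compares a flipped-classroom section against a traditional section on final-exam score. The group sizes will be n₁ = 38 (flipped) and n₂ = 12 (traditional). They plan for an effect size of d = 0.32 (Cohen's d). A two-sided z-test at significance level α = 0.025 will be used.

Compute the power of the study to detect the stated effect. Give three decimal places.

Noncentrality parameter: δ = d / √(1/n₁ + 1/n₂) = 0.32 / √(1/38 + 1/12) = 0.9664
Two-sided α = 0.025 → critical value z_{0.0125} = 2.241.
Power = Φ(δ − 2.241) + Φ(−δ − 2.241) = Φ(-1.275) + Φ(-3.208) = 0.1012 + 0.0007 = 0.1018.

Power ≈ 0.102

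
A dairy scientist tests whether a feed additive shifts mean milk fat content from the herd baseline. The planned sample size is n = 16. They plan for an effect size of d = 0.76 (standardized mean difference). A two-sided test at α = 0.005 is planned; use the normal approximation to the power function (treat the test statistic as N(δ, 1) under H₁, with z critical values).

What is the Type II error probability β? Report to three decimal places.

β ≈ 0.408

Noncentrality parameter: δ = d·√n = 0.76 × √16 = 3.0400
Critical value for a two-sided test at α = 0.005: z_{α/2} = 2.807.
Power = Φ(δ − 2.807) + Φ(−δ − 2.807) = Φ(0.233) + Φ(-5.847) = 0.5921 + 0.0000 = 0.5921.
Type II error: β = 1 − power = 1 − 0.5921 = 0.4079.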